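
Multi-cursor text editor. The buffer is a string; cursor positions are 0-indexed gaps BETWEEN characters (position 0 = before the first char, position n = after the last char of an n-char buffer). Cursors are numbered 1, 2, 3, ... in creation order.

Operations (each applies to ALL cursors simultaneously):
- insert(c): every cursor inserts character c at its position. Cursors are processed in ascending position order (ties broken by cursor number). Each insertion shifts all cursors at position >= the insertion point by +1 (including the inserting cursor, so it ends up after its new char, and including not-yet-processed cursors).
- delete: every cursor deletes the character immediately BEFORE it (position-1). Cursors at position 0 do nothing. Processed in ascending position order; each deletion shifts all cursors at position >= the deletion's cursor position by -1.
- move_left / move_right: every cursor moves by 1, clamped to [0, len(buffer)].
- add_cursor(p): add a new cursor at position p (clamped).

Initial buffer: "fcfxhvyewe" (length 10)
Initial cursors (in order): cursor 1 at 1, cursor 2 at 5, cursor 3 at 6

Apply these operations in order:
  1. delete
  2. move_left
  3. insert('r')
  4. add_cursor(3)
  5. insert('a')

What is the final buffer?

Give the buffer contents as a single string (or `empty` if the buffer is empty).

After op 1 (delete): buffer="cfxyewe" (len 7), cursors c1@0 c2@3 c3@3, authorship .......
After op 2 (move_left): buffer="cfxyewe" (len 7), cursors c1@0 c2@2 c3@2, authorship .......
After op 3 (insert('r')): buffer="rcfrrxyewe" (len 10), cursors c1@1 c2@5 c3@5, authorship 1..23.....
After op 4 (add_cursor(3)): buffer="rcfrrxyewe" (len 10), cursors c1@1 c4@3 c2@5 c3@5, authorship 1..23.....
After op 5 (insert('a')): buffer="racfarraaxyewe" (len 14), cursors c1@2 c4@5 c2@9 c3@9, authorship 11..42323.....

Answer: racfarraaxyewe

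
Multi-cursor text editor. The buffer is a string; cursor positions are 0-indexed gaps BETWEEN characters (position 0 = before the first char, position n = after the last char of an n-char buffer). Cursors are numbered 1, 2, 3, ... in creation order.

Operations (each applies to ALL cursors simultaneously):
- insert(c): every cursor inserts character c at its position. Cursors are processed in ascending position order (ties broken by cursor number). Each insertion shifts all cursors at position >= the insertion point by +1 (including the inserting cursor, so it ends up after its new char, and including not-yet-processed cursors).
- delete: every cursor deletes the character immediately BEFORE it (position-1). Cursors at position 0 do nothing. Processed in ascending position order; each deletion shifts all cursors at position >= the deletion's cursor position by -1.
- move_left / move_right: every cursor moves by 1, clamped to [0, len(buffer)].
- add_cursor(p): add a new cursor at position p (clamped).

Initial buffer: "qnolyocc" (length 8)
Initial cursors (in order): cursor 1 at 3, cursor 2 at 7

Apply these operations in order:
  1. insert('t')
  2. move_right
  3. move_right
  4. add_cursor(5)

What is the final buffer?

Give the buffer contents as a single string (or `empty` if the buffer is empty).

Answer: qnotlyoctc

Derivation:
After op 1 (insert('t')): buffer="qnotlyoctc" (len 10), cursors c1@4 c2@9, authorship ...1....2.
After op 2 (move_right): buffer="qnotlyoctc" (len 10), cursors c1@5 c2@10, authorship ...1....2.
After op 3 (move_right): buffer="qnotlyoctc" (len 10), cursors c1@6 c2@10, authorship ...1....2.
After op 4 (add_cursor(5)): buffer="qnotlyoctc" (len 10), cursors c3@5 c1@6 c2@10, authorship ...1....2.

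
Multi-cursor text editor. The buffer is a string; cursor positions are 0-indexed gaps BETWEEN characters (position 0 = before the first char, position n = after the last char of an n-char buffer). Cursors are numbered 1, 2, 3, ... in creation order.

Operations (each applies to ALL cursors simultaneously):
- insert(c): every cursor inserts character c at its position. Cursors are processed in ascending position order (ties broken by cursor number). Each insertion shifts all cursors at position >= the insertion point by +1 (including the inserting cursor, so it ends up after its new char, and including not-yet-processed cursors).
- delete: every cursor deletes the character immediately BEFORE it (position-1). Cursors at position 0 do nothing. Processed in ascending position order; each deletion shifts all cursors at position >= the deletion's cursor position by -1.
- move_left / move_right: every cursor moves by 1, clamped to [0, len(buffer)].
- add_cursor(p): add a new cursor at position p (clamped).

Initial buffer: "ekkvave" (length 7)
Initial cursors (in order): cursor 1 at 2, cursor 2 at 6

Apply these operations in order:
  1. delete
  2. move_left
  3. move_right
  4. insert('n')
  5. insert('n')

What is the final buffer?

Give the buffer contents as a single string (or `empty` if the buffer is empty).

After op 1 (delete): buffer="ekvae" (len 5), cursors c1@1 c2@4, authorship .....
After op 2 (move_left): buffer="ekvae" (len 5), cursors c1@0 c2@3, authorship .....
After op 3 (move_right): buffer="ekvae" (len 5), cursors c1@1 c2@4, authorship .....
After op 4 (insert('n')): buffer="enkvane" (len 7), cursors c1@2 c2@6, authorship .1...2.
After op 5 (insert('n')): buffer="ennkvanne" (len 9), cursors c1@3 c2@8, authorship .11...22.

Answer: ennkvanne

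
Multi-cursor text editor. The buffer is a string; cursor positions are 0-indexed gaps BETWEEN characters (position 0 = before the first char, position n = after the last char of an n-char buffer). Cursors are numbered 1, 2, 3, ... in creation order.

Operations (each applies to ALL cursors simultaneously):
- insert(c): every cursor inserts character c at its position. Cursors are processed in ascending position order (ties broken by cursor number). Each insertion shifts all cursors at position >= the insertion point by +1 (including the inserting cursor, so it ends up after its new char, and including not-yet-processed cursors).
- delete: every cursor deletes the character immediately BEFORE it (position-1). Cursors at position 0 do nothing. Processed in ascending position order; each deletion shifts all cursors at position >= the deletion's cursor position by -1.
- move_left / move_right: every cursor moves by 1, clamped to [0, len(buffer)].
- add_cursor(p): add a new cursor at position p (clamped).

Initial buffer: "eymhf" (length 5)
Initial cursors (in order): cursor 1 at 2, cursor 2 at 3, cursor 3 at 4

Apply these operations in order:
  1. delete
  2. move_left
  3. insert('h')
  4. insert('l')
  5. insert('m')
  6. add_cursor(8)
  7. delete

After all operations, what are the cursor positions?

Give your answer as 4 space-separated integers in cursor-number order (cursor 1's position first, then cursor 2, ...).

After op 1 (delete): buffer="ef" (len 2), cursors c1@1 c2@1 c3@1, authorship ..
After op 2 (move_left): buffer="ef" (len 2), cursors c1@0 c2@0 c3@0, authorship ..
After op 3 (insert('h')): buffer="hhhef" (len 5), cursors c1@3 c2@3 c3@3, authorship 123..
After op 4 (insert('l')): buffer="hhhlllef" (len 8), cursors c1@6 c2@6 c3@6, authorship 123123..
After op 5 (insert('m')): buffer="hhhlllmmmef" (len 11), cursors c1@9 c2@9 c3@9, authorship 123123123..
After op 6 (add_cursor(8)): buffer="hhhlllmmmef" (len 11), cursors c4@8 c1@9 c2@9 c3@9, authorship 123123123..
After op 7 (delete): buffer="hhhllef" (len 7), cursors c1@5 c2@5 c3@5 c4@5, authorship 12312..

Answer: 5 5 5 5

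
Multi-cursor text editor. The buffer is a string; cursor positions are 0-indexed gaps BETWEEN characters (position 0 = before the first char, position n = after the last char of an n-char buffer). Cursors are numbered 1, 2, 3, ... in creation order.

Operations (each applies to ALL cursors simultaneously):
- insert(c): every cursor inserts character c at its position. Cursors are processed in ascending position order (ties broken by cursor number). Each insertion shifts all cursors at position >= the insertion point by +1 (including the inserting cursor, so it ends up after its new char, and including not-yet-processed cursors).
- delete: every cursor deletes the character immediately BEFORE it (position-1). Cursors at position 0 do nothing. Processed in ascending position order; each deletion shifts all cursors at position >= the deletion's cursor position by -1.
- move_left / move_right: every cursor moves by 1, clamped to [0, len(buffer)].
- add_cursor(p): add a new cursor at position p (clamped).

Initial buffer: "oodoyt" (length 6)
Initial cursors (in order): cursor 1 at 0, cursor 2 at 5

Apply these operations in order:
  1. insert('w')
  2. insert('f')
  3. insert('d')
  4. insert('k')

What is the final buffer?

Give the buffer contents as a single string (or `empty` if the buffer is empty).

Answer: wfdkoodoywfdkt

Derivation:
After op 1 (insert('w')): buffer="woodoywt" (len 8), cursors c1@1 c2@7, authorship 1.....2.
After op 2 (insert('f')): buffer="wfoodoywft" (len 10), cursors c1@2 c2@9, authorship 11.....22.
After op 3 (insert('d')): buffer="wfdoodoywfdt" (len 12), cursors c1@3 c2@11, authorship 111.....222.
After op 4 (insert('k')): buffer="wfdkoodoywfdkt" (len 14), cursors c1@4 c2@13, authorship 1111.....2222.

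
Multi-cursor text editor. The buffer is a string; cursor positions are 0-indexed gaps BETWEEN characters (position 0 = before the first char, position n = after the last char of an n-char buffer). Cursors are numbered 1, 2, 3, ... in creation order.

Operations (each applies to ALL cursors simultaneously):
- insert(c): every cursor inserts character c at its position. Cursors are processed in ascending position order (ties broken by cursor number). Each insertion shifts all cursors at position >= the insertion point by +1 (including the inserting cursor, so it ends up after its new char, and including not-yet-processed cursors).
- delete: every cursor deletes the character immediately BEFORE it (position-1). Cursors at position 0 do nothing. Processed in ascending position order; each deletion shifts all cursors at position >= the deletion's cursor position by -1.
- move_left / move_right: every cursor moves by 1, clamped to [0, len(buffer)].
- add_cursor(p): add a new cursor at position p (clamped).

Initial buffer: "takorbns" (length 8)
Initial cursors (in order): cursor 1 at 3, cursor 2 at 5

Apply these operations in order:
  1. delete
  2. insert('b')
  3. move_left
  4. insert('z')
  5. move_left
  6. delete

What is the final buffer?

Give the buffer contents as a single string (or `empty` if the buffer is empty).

Answer: tzbzbbns

Derivation:
After op 1 (delete): buffer="taobns" (len 6), cursors c1@2 c2@3, authorship ......
After op 2 (insert('b')): buffer="tabobbns" (len 8), cursors c1@3 c2@5, authorship ..1.2...
After op 3 (move_left): buffer="tabobbns" (len 8), cursors c1@2 c2@4, authorship ..1.2...
After op 4 (insert('z')): buffer="tazbozbbns" (len 10), cursors c1@3 c2@6, authorship ..11.22...
After op 5 (move_left): buffer="tazbozbbns" (len 10), cursors c1@2 c2@5, authorship ..11.22...
After op 6 (delete): buffer="tzbzbbns" (len 8), cursors c1@1 c2@3, authorship .1122...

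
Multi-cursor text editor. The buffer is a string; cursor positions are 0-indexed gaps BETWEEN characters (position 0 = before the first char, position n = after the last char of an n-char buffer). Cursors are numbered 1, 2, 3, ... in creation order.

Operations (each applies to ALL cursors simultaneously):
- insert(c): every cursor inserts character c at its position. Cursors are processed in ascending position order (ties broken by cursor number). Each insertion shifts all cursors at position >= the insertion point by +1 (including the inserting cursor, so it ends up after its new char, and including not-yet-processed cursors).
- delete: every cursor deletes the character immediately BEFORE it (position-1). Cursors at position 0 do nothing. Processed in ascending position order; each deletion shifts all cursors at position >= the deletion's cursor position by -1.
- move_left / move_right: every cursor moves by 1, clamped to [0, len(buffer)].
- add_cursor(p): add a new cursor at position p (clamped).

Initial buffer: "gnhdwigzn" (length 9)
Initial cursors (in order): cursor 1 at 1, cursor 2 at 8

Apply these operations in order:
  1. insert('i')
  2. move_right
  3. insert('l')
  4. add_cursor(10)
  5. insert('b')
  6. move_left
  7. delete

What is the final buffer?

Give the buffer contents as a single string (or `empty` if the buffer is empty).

After op 1 (insert('i')): buffer="ginhdwigzin" (len 11), cursors c1@2 c2@10, authorship .1.......2.
After op 2 (move_right): buffer="ginhdwigzin" (len 11), cursors c1@3 c2@11, authorship .1.......2.
After op 3 (insert('l')): buffer="ginlhdwigzinl" (len 13), cursors c1@4 c2@13, authorship .1.1......2.2
After op 4 (add_cursor(10)): buffer="ginlhdwigzinl" (len 13), cursors c1@4 c3@10 c2@13, authorship .1.1......2.2
After op 5 (insert('b')): buffer="ginlbhdwigzbinlb" (len 16), cursors c1@5 c3@12 c2@16, authorship .1.11......32.22
After op 6 (move_left): buffer="ginlbhdwigzbinlb" (len 16), cursors c1@4 c3@11 c2@15, authorship .1.11......32.22
After op 7 (delete): buffer="ginbhdwigbinb" (len 13), cursors c1@3 c3@9 c2@12, authorship .1.1.....32.2

Answer: ginbhdwigbinb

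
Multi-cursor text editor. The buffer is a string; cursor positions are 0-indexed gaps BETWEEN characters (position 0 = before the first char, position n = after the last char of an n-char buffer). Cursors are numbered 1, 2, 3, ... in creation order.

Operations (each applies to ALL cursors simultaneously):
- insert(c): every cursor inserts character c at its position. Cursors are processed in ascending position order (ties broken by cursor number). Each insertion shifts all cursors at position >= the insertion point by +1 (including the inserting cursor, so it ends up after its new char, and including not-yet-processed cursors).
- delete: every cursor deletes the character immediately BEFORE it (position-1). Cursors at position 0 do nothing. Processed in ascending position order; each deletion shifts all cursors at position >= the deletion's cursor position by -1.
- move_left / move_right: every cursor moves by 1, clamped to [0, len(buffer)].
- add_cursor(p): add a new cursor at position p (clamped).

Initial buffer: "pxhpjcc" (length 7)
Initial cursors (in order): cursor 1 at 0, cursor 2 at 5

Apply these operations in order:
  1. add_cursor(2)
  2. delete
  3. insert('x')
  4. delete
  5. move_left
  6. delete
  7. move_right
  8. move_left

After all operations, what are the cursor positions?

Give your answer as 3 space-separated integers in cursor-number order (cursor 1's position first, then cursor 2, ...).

Answer: 0 1 0

Derivation:
After op 1 (add_cursor(2)): buffer="pxhpjcc" (len 7), cursors c1@0 c3@2 c2@5, authorship .......
After op 2 (delete): buffer="phpcc" (len 5), cursors c1@0 c3@1 c2@3, authorship .....
After op 3 (insert('x')): buffer="xpxhpxcc" (len 8), cursors c1@1 c3@3 c2@6, authorship 1.3..2..
After op 4 (delete): buffer="phpcc" (len 5), cursors c1@0 c3@1 c2@3, authorship .....
After op 5 (move_left): buffer="phpcc" (len 5), cursors c1@0 c3@0 c2@2, authorship .....
After op 6 (delete): buffer="ppcc" (len 4), cursors c1@0 c3@0 c2@1, authorship ....
After op 7 (move_right): buffer="ppcc" (len 4), cursors c1@1 c3@1 c2@2, authorship ....
After op 8 (move_left): buffer="ppcc" (len 4), cursors c1@0 c3@0 c2@1, authorship ....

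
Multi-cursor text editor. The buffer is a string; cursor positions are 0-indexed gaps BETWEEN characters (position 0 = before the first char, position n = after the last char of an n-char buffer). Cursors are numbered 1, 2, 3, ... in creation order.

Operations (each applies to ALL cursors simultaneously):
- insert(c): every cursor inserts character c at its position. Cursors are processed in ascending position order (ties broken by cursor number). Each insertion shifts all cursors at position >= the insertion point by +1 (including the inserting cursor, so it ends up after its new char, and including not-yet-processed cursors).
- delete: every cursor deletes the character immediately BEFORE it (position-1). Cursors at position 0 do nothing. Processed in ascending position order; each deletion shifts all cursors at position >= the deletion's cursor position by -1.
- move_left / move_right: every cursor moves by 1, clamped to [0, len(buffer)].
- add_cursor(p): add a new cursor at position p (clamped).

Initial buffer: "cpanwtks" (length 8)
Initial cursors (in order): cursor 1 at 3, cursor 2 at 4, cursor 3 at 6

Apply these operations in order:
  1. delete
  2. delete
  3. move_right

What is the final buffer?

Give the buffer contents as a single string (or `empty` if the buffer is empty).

Answer: ks

Derivation:
After op 1 (delete): buffer="cpwks" (len 5), cursors c1@2 c2@2 c3@3, authorship .....
After op 2 (delete): buffer="ks" (len 2), cursors c1@0 c2@0 c3@0, authorship ..
After op 3 (move_right): buffer="ks" (len 2), cursors c1@1 c2@1 c3@1, authorship ..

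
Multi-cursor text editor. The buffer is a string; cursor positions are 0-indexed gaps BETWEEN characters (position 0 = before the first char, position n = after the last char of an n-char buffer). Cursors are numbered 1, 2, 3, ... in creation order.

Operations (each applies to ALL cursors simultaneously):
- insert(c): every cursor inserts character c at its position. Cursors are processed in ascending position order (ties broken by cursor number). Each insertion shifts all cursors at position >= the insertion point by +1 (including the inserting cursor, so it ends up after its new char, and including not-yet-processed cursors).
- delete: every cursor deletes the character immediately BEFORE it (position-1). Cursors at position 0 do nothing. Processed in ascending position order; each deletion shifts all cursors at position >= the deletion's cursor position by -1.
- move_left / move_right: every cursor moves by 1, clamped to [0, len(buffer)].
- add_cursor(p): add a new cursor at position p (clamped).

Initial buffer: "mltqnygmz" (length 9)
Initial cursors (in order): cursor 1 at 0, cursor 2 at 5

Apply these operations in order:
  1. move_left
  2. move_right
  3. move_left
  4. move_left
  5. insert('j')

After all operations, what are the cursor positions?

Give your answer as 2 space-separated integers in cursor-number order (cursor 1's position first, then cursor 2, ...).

Answer: 1 5

Derivation:
After op 1 (move_left): buffer="mltqnygmz" (len 9), cursors c1@0 c2@4, authorship .........
After op 2 (move_right): buffer="mltqnygmz" (len 9), cursors c1@1 c2@5, authorship .........
After op 3 (move_left): buffer="mltqnygmz" (len 9), cursors c1@0 c2@4, authorship .........
After op 4 (move_left): buffer="mltqnygmz" (len 9), cursors c1@0 c2@3, authorship .........
After op 5 (insert('j')): buffer="jmltjqnygmz" (len 11), cursors c1@1 c2@5, authorship 1...2......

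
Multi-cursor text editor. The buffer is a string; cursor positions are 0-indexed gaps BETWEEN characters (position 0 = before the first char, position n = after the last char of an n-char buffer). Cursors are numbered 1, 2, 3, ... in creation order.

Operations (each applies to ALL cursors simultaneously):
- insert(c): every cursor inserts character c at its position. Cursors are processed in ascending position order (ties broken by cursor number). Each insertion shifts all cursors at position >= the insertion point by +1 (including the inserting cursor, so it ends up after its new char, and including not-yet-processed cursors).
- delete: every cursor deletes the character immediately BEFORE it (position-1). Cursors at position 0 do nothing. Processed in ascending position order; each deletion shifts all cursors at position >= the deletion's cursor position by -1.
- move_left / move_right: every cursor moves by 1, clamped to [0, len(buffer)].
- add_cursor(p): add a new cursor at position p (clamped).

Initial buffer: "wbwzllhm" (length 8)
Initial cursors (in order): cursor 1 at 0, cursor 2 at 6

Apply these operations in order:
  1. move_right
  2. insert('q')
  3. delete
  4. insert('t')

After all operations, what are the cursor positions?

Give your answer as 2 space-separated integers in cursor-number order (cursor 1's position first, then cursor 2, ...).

Answer: 2 9

Derivation:
After op 1 (move_right): buffer="wbwzllhm" (len 8), cursors c1@1 c2@7, authorship ........
After op 2 (insert('q')): buffer="wqbwzllhqm" (len 10), cursors c1@2 c2@9, authorship .1......2.
After op 3 (delete): buffer="wbwzllhm" (len 8), cursors c1@1 c2@7, authorship ........
After op 4 (insert('t')): buffer="wtbwzllhtm" (len 10), cursors c1@2 c2@9, authorship .1......2.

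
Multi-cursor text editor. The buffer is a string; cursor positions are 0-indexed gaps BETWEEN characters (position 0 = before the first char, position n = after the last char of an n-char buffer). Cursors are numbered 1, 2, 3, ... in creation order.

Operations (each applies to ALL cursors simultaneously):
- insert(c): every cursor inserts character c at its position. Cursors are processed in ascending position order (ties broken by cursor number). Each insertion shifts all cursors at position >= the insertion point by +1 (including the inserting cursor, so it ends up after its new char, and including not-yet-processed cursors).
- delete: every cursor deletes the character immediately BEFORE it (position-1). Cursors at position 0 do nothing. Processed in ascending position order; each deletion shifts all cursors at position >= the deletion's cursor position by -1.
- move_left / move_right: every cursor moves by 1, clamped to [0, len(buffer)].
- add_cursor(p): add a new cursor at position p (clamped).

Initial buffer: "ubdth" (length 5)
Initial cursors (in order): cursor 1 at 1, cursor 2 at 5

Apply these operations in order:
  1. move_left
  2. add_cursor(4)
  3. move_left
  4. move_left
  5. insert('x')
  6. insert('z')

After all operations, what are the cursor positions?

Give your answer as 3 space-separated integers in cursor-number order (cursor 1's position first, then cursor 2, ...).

After op 1 (move_left): buffer="ubdth" (len 5), cursors c1@0 c2@4, authorship .....
After op 2 (add_cursor(4)): buffer="ubdth" (len 5), cursors c1@0 c2@4 c3@4, authorship .....
After op 3 (move_left): buffer="ubdth" (len 5), cursors c1@0 c2@3 c3@3, authorship .....
After op 4 (move_left): buffer="ubdth" (len 5), cursors c1@0 c2@2 c3@2, authorship .....
After op 5 (insert('x')): buffer="xubxxdth" (len 8), cursors c1@1 c2@5 c3@5, authorship 1..23...
After op 6 (insert('z')): buffer="xzubxxzzdth" (len 11), cursors c1@2 c2@8 c3@8, authorship 11..2323...

Answer: 2 8 8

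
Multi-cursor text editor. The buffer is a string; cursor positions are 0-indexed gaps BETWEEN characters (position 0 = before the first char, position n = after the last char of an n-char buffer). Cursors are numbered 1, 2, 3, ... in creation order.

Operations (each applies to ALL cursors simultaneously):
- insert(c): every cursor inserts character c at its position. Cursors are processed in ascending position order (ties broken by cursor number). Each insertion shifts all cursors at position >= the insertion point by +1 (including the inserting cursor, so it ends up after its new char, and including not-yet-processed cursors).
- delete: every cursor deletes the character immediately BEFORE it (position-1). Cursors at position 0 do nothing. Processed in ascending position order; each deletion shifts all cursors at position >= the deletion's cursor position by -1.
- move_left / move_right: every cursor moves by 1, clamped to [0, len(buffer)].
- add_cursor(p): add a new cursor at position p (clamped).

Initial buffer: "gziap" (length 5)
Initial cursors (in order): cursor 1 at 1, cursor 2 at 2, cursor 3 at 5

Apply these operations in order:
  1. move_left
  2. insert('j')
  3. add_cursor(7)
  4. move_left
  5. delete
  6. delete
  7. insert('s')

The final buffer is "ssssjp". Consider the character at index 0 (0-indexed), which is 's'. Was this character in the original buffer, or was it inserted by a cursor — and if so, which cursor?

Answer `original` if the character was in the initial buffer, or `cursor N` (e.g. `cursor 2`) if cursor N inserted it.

Answer: cursor 1

Derivation:
After op 1 (move_left): buffer="gziap" (len 5), cursors c1@0 c2@1 c3@4, authorship .....
After op 2 (insert('j')): buffer="jgjziajp" (len 8), cursors c1@1 c2@3 c3@7, authorship 1.2...3.
After op 3 (add_cursor(7)): buffer="jgjziajp" (len 8), cursors c1@1 c2@3 c3@7 c4@7, authorship 1.2...3.
After op 4 (move_left): buffer="jgjziajp" (len 8), cursors c1@0 c2@2 c3@6 c4@6, authorship 1.2...3.
After op 5 (delete): buffer="jjzjp" (len 5), cursors c1@0 c2@1 c3@3 c4@3, authorship 12.3.
After op 6 (delete): buffer="jp" (len 2), cursors c1@0 c2@0 c3@0 c4@0, authorship 3.
After op 7 (insert('s')): buffer="ssssjp" (len 6), cursors c1@4 c2@4 c3@4 c4@4, authorship 12343.
Authorship (.=original, N=cursor N): 1 2 3 4 3 .
Index 0: author = 1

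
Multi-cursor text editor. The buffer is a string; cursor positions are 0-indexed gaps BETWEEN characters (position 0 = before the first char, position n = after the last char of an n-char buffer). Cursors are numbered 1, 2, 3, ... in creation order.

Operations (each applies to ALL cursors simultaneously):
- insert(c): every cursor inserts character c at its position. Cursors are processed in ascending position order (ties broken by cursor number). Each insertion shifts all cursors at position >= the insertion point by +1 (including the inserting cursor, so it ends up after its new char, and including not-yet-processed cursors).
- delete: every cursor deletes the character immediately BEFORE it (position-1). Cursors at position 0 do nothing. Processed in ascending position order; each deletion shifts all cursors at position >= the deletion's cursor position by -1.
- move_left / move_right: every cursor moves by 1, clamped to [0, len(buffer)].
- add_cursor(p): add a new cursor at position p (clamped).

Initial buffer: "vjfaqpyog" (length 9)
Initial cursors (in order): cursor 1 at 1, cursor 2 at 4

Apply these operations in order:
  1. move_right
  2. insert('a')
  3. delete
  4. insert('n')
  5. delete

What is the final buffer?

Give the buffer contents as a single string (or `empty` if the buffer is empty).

Answer: vjfaqpyog

Derivation:
After op 1 (move_right): buffer="vjfaqpyog" (len 9), cursors c1@2 c2@5, authorship .........
After op 2 (insert('a')): buffer="vjafaqapyog" (len 11), cursors c1@3 c2@7, authorship ..1...2....
After op 3 (delete): buffer="vjfaqpyog" (len 9), cursors c1@2 c2@5, authorship .........
After op 4 (insert('n')): buffer="vjnfaqnpyog" (len 11), cursors c1@3 c2@7, authorship ..1...2....
After op 5 (delete): buffer="vjfaqpyog" (len 9), cursors c1@2 c2@5, authorship .........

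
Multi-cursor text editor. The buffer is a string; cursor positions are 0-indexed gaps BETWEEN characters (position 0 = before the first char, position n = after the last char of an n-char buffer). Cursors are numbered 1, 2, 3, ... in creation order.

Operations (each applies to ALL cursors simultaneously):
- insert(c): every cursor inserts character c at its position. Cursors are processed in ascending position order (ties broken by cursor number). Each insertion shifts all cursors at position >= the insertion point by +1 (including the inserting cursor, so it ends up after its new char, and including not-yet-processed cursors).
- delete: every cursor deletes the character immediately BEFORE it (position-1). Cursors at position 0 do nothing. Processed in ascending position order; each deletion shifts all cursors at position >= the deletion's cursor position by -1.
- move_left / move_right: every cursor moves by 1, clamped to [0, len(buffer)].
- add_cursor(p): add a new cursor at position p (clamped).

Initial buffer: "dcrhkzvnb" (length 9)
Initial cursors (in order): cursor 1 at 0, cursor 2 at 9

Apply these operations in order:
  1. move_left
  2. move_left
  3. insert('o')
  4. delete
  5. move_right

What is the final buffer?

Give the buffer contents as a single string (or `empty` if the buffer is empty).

Answer: dcrhkzvnb

Derivation:
After op 1 (move_left): buffer="dcrhkzvnb" (len 9), cursors c1@0 c2@8, authorship .........
After op 2 (move_left): buffer="dcrhkzvnb" (len 9), cursors c1@0 c2@7, authorship .........
After op 3 (insert('o')): buffer="odcrhkzvonb" (len 11), cursors c1@1 c2@9, authorship 1.......2..
After op 4 (delete): buffer="dcrhkzvnb" (len 9), cursors c1@0 c2@7, authorship .........
After op 5 (move_right): buffer="dcrhkzvnb" (len 9), cursors c1@1 c2@8, authorship .........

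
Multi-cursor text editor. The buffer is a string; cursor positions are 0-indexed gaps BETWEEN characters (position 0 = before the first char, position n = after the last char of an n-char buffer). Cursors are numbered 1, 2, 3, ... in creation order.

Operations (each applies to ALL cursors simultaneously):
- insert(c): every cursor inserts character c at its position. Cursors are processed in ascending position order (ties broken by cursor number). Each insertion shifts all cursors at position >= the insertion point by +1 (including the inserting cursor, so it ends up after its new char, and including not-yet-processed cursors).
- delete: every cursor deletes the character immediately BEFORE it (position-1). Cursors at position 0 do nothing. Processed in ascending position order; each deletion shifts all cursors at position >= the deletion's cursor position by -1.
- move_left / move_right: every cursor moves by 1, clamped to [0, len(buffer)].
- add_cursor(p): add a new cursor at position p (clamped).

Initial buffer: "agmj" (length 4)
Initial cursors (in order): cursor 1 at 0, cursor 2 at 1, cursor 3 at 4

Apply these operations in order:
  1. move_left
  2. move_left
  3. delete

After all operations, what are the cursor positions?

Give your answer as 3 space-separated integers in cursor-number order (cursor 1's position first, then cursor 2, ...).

Answer: 0 0 1

Derivation:
After op 1 (move_left): buffer="agmj" (len 4), cursors c1@0 c2@0 c3@3, authorship ....
After op 2 (move_left): buffer="agmj" (len 4), cursors c1@0 c2@0 c3@2, authorship ....
After op 3 (delete): buffer="amj" (len 3), cursors c1@0 c2@0 c3@1, authorship ...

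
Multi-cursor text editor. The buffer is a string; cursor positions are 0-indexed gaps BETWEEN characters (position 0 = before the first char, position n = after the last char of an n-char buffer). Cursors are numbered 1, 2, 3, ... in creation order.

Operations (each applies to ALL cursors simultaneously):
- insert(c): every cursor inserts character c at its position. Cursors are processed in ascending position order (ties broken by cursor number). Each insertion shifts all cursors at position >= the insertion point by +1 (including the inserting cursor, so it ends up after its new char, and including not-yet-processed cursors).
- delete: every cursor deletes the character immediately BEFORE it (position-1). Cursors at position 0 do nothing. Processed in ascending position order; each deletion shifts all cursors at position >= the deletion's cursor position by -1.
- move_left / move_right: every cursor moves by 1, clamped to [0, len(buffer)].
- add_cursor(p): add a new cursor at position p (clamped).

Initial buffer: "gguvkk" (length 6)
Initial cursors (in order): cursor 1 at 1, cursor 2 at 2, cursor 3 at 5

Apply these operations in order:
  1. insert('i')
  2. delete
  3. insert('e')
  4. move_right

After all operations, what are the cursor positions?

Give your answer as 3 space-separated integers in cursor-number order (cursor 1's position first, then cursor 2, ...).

Answer: 3 5 9

Derivation:
After op 1 (insert('i')): buffer="gigiuvkik" (len 9), cursors c1@2 c2@4 c3@8, authorship .1.2...3.
After op 2 (delete): buffer="gguvkk" (len 6), cursors c1@1 c2@2 c3@5, authorship ......
After op 3 (insert('e')): buffer="gegeuvkek" (len 9), cursors c1@2 c2@4 c3@8, authorship .1.2...3.
After op 4 (move_right): buffer="gegeuvkek" (len 9), cursors c1@3 c2@5 c3@9, authorship .1.2...3.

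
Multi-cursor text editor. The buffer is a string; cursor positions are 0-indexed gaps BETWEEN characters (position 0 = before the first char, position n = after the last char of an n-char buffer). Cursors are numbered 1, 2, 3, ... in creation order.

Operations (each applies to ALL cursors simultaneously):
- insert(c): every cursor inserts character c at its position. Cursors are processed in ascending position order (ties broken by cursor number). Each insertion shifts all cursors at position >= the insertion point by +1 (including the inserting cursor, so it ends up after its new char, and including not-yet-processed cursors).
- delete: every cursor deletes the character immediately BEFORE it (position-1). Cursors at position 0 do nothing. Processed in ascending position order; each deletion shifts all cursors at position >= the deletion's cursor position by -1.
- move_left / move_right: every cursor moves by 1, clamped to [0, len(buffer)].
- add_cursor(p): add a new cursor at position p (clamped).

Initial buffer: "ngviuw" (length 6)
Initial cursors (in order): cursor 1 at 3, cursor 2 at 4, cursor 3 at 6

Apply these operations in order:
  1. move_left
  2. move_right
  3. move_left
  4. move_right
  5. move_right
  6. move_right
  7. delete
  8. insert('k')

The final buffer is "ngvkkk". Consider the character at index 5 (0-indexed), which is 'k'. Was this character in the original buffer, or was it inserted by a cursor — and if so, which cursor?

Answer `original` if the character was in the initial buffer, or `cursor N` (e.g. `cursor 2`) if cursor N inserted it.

Answer: cursor 3

Derivation:
After op 1 (move_left): buffer="ngviuw" (len 6), cursors c1@2 c2@3 c3@5, authorship ......
After op 2 (move_right): buffer="ngviuw" (len 6), cursors c1@3 c2@4 c3@6, authorship ......
After op 3 (move_left): buffer="ngviuw" (len 6), cursors c1@2 c2@3 c3@5, authorship ......
After op 4 (move_right): buffer="ngviuw" (len 6), cursors c1@3 c2@4 c3@6, authorship ......
After op 5 (move_right): buffer="ngviuw" (len 6), cursors c1@4 c2@5 c3@6, authorship ......
After op 6 (move_right): buffer="ngviuw" (len 6), cursors c1@5 c2@6 c3@6, authorship ......
After op 7 (delete): buffer="ngv" (len 3), cursors c1@3 c2@3 c3@3, authorship ...
After op 8 (insert('k')): buffer="ngvkkk" (len 6), cursors c1@6 c2@6 c3@6, authorship ...123
Authorship (.=original, N=cursor N): . . . 1 2 3
Index 5: author = 3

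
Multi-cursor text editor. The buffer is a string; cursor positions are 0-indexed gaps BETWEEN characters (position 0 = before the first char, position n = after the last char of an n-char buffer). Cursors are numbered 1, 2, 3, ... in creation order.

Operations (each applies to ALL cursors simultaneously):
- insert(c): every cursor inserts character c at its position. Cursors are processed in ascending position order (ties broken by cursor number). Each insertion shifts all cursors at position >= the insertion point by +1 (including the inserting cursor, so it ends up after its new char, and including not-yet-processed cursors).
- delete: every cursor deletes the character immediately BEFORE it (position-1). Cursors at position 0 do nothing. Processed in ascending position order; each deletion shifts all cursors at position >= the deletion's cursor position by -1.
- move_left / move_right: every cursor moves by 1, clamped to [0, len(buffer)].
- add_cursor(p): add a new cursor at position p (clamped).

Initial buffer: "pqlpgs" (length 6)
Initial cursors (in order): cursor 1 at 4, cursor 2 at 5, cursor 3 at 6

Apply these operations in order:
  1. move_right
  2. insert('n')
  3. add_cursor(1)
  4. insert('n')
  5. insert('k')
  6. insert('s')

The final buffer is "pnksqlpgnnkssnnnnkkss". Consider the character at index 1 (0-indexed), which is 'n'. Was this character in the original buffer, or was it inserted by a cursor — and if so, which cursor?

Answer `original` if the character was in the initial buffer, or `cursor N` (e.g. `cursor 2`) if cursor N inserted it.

After op 1 (move_right): buffer="pqlpgs" (len 6), cursors c1@5 c2@6 c3@6, authorship ......
After op 2 (insert('n')): buffer="pqlpgnsnn" (len 9), cursors c1@6 c2@9 c3@9, authorship .....1.23
After op 3 (add_cursor(1)): buffer="pqlpgnsnn" (len 9), cursors c4@1 c1@6 c2@9 c3@9, authorship .....1.23
After op 4 (insert('n')): buffer="pnqlpgnnsnnnn" (len 13), cursors c4@2 c1@8 c2@13 c3@13, authorship .4....11.2323
After op 5 (insert('k')): buffer="pnkqlpgnnksnnnnkk" (len 17), cursors c4@3 c1@10 c2@17 c3@17, authorship .44....111.232323
After op 6 (insert('s')): buffer="pnksqlpgnnkssnnnnkkss" (len 21), cursors c4@4 c1@12 c2@21 c3@21, authorship .444....1111.23232323
Authorship (.=original, N=cursor N): . 4 4 4 . . . . 1 1 1 1 . 2 3 2 3 2 3 2 3
Index 1: author = 4

Answer: cursor 4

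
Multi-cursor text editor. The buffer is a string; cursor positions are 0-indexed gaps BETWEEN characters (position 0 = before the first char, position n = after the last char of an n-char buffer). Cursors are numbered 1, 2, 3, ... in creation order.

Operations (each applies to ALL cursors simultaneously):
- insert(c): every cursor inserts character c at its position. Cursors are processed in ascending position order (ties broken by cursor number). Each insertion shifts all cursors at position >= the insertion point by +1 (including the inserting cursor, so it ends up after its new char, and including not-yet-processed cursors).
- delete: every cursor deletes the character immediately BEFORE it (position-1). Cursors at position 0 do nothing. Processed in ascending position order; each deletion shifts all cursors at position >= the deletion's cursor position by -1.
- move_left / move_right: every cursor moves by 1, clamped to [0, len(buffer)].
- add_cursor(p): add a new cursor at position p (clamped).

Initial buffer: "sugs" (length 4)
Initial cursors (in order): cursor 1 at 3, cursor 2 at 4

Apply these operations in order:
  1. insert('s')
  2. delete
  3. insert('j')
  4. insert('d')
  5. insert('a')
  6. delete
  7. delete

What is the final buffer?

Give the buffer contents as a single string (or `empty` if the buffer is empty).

Answer: sugjsj

Derivation:
After op 1 (insert('s')): buffer="sugsss" (len 6), cursors c1@4 c2@6, authorship ...1.2
After op 2 (delete): buffer="sugs" (len 4), cursors c1@3 c2@4, authorship ....
After op 3 (insert('j')): buffer="sugjsj" (len 6), cursors c1@4 c2@6, authorship ...1.2
After op 4 (insert('d')): buffer="sugjdsjd" (len 8), cursors c1@5 c2@8, authorship ...11.22
After op 5 (insert('a')): buffer="sugjdasjda" (len 10), cursors c1@6 c2@10, authorship ...111.222
After op 6 (delete): buffer="sugjdsjd" (len 8), cursors c1@5 c2@8, authorship ...11.22
After op 7 (delete): buffer="sugjsj" (len 6), cursors c1@4 c2@6, authorship ...1.2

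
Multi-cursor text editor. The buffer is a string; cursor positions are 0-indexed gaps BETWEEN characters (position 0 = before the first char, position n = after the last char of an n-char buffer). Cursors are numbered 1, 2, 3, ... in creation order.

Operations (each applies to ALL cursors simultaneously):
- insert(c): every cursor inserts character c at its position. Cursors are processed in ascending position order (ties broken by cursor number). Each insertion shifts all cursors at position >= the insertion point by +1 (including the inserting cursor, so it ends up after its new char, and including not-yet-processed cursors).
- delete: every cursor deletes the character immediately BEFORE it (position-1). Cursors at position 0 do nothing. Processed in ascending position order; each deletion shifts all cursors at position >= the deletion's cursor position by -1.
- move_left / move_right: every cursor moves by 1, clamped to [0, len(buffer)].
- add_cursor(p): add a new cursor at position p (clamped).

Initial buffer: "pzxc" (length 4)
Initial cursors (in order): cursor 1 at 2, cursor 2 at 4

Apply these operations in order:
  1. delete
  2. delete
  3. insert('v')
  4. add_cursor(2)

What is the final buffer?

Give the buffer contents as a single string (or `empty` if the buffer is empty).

Answer: vv

Derivation:
After op 1 (delete): buffer="px" (len 2), cursors c1@1 c2@2, authorship ..
After op 2 (delete): buffer="" (len 0), cursors c1@0 c2@0, authorship 
After op 3 (insert('v')): buffer="vv" (len 2), cursors c1@2 c2@2, authorship 12
After op 4 (add_cursor(2)): buffer="vv" (len 2), cursors c1@2 c2@2 c3@2, authorship 12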